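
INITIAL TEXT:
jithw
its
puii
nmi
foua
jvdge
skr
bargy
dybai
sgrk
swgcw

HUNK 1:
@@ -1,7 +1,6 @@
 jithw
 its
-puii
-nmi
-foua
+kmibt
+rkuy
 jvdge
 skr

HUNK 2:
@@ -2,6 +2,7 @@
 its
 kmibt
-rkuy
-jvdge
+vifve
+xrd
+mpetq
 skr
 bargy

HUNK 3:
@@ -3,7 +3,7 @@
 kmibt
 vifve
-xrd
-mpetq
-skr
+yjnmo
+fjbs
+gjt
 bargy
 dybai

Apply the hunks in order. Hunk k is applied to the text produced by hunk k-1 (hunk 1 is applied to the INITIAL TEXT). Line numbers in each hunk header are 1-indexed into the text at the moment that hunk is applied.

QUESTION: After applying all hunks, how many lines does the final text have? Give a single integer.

Answer: 11

Derivation:
Hunk 1: at line 1 remove [puii,nmi,foua] add [kmibt,rkuy] -> 10 lines: jithw its kmibt rkuy jvdge skr bargy dybai sgrk swgcw
Hunk 2: at line 2 remove [rkuy,jvdge] add [vifve,xrd,mpetq] -> 11 lines: jithw its kmibt vifve xrd mpetq skr bargy dybai sgrk swgcw
Hunk 3: at line 3 remove [xrd,mpetq,skr] add [yjnmo,fjbs,gjt] -> 11 lines: jithw its kmibt vifve yjnmo fjbs gjt bargy dybai sgrk swgcw
Final line count: 11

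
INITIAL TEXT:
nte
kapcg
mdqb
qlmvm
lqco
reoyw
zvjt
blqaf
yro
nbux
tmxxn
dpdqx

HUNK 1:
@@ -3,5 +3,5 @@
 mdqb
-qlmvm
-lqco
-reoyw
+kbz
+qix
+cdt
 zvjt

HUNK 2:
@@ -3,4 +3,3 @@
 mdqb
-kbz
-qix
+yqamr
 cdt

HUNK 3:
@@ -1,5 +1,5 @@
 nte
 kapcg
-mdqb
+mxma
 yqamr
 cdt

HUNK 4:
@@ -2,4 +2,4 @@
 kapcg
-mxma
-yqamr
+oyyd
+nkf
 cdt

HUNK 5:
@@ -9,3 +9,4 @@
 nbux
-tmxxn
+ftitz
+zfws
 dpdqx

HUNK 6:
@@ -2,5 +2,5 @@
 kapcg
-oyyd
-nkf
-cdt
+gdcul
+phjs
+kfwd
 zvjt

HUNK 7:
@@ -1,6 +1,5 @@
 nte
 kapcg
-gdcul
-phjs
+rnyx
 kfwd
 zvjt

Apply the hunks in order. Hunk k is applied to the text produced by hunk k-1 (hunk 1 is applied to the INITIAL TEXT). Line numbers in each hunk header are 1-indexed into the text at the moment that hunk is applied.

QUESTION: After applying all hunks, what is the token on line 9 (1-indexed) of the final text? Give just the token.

Answer: ftitz

Derivation:
Hunk 1: at line 3 remove [qlmvm,lqco,reoyw] add [kbz,qix,cdt] -> 12 lines: nte kapcg mdqb kbz qix cdt zvjt blqaf yro nbux tmxxn dpdqx
Hunk 2: at line 3 remove [kbz,qix] add [yqamr] -> 11 lines: nte kapcg mdqb yqamr cdt zvjt blqaf yro nbux tmxxn dpdqx
Hunk 3: at line 1 remove [mdqb] add [mxma] -> 11 lines: nte kapcg mxma yqamr cdt zvjt blqaf yro nbux tmxxn dpdqx
Hunk 4: at line 2 remove [mxma,yqamr] add [oyyd,nkf] -> 11 lines: nte kapcg oyyd nkf cdt zvjt blqaf yro nbux tmxxn dpdqx
Hunk 5: at line 9 remove [tmxxn] add [ftitz,zfws] -> 12 lines: nte kapcg oyyd nkf cdt zvjt blqaf yro nbux ftitz zfws dpdqx
Hunk 6: at line 2 remove [oyyd,nkf,cdt] add [gdcul,phjs,kfwd] -> 12 lines: nte kapcg gdcul phjs kfwd zvjt blqaf yro nbux ftitz zfws dpdqx
Hunk 7: at line 1 remove [gdcul,phjs] add [rnyx] -> 11 lines: nte kapcg rnyx kfwd zvjt blqaf yro nbux ftitz zfws dpdqx
Final line 9: ftitz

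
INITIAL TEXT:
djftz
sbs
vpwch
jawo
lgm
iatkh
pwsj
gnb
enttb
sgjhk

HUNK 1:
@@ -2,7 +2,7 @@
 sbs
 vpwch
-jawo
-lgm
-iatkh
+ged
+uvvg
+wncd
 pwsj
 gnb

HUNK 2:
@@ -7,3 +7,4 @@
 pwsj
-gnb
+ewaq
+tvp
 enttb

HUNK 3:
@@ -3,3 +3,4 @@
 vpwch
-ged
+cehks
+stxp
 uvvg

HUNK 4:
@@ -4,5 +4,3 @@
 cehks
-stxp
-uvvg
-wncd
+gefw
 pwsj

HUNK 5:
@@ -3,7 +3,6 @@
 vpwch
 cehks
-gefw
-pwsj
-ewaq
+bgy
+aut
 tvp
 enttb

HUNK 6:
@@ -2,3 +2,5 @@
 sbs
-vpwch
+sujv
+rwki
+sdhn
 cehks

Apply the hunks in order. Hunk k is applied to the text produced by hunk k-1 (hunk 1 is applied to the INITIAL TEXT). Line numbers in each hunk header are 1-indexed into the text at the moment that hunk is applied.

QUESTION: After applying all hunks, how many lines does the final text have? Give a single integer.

Hunk 1: at line 2 remove [jawo,lgm,iatkh] add [ged,uvvg,wncd] -> 10 lines: djftz sbs vpwch ged uvvg wncd pwsj gnb enttb sgjhk
Hunk 2: at line 7 remove [gnb] add [ewaq,tvp] -> 11 lines: djftz sbs vpwch ged uvvg wncd pwsj ewaq tvp enttb sgjhk
Hunk 3: at line 3 remove [ged] add [cehks,stxp] -> 12 lines: djftz sbs vpwch cehks stxp uvvg wncd pwsj ewaq tvp enttb sgjhk
Hunk 4: at line 4 remove [stxp,uvvg,wncd] add [gefw] -> 10 lines: djftz sbs vpwch cehks gefw pwsj ewaq tvp enttb sgjhk
Hunk 5: at line 3 remove [gefw,pwsj,ewaq] add [bgy,aut] -> 9 lines: djftz sbs vpwch cehks bgy aut tvp enttb sgjhk
Hunk 6: at line 2 remove [vpwch] add [sujv,rwki,sdhn] -> 11 lines: djftz sbs sujv rwki sdhn cehks bgy aut tvp enttb sgjhk
Final line count: 11

Answer: 11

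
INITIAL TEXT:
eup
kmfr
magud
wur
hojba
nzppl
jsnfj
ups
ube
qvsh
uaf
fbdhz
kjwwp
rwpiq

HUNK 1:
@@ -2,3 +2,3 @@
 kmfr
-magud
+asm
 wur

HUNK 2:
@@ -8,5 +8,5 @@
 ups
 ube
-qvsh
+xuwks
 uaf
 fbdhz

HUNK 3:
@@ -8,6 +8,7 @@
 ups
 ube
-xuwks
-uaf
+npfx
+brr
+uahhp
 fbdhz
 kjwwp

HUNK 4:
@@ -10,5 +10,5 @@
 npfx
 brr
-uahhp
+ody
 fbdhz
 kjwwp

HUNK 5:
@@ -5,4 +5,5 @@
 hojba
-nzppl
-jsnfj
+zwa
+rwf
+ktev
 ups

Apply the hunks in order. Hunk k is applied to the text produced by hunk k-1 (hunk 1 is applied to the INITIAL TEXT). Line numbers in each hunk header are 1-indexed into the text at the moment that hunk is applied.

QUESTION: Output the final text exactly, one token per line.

Answer: eup
kmfr
asm
wur
hojba
zwa
rwf
ktev
ups
ube
npfx
brr
ody
fbdhz
kjwwp
rwpiq

Derivation:
Hunk 1: at line 2 remove [magud] add [asm] -> 14 lines: eup kmfr asm wur hojba nzppl jsnfj ups ube qvsh uaf fbdhz kjwwp rwpiq
Hunk 2: at line 8 remove [qvsh] add [xuwks] -> 14 lines: eup kmfr asm wur hojba nzppl jsnfj ups ube xuwks uaf fbdhz kjwwp rwpiq
Hunk 3: at line 8 remove [xuwks,uaf] add [npfx,brr,uahhp] -> 15 lines: eup kmfr asm wur hojba nzppl jsnfj ups ube npfx brr uahhp fbdhz kjwwp rwpiq
Hunk 4: at line 10 remove [uahhp] add [ody] -> 15 lines: eup kmfr asm wur hojba nzppl jsnfj ups ube npfx brr ody fbdhz kjwwp rwpiq
Hunk 5: at line 5 remove [nzppl,jsnfj] add [zwa,rwf,ktev] -> 16 lines: eup kmfr asm wur hojba zwa rwf ktev ups ube npfx brr ody fbdhz kjwwp rwpiq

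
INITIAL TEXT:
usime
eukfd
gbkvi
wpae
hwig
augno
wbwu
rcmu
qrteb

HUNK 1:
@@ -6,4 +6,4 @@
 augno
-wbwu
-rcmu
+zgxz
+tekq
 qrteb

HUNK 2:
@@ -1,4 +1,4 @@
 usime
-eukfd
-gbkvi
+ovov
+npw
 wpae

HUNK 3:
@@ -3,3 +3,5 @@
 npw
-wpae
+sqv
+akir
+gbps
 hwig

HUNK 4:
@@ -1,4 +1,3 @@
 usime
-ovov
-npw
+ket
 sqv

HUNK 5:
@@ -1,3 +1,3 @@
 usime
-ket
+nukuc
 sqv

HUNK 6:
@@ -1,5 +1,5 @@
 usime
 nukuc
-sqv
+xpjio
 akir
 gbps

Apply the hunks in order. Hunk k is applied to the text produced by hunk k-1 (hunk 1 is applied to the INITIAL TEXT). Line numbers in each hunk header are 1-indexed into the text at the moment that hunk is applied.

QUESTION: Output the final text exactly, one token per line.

Hunk 1: at line 6 remove [wbwu,rcmu] add [zgxz,tekq] -> 9 lines: usime eukfd gbkvi wpae hwig augno zgxz tekq qrteb
Hunk 2: at line 1 remove [eukfd,gbkvi] add [ovov,npw] -> 9 lines: usime ovov npw wpae hwig augno zgxz tekq qrteb
Hunk 3: at line 3 remove [wpae] add [sqv,akir,gbps] -> 11 lines: usime ovov npw sqv akir gbps hwig augno zgxz tekq qrteb
Hunk 4: at line 1 remove [ovov,npw] add [ket] -> 10 lines: usime ket sqv akir gbps hwig augno zgxz tekq qrteb
Hunk 5: at line 1 remove [ket] add [nukuc] -> 10 lines: usime nukuc sqv akir gbps hwig augno zgxz tekq qrteb
Hunk 6: at line 1 remove [sqv] add [xpjio] -> 10 lines: usime nukuc xpjio akir gbps hwig augno zgxz tekq qrteb

Answer: usime
nukuc
xpjio
akir
gbps
hwig
augno
zgxz
tekq
qrteb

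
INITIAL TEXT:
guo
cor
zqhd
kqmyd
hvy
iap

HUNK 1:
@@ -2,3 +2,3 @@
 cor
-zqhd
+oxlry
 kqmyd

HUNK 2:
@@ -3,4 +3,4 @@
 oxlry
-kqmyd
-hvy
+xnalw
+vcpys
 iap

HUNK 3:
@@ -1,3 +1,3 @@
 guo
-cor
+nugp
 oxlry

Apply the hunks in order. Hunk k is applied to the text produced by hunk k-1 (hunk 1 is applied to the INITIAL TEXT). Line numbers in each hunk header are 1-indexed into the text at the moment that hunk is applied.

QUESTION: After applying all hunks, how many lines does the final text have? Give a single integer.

Hunk 1: at line 2 remove [zqhd] add [oxlry] -> 6 lines: guo cor oxlry kqmyd hvy iap
Hunk 2: at line 3 remove [kqmyd,hvy] add [xnalw,vcpys] -> 6 lines: guo cor oxlry xnalw vcpys iap
Hunk 3: at line 1 remove [cor] add [nugp] -> 6 lines: guo nugp oxlry xnalw vcpys iap
Final line count: 6

Answer: 6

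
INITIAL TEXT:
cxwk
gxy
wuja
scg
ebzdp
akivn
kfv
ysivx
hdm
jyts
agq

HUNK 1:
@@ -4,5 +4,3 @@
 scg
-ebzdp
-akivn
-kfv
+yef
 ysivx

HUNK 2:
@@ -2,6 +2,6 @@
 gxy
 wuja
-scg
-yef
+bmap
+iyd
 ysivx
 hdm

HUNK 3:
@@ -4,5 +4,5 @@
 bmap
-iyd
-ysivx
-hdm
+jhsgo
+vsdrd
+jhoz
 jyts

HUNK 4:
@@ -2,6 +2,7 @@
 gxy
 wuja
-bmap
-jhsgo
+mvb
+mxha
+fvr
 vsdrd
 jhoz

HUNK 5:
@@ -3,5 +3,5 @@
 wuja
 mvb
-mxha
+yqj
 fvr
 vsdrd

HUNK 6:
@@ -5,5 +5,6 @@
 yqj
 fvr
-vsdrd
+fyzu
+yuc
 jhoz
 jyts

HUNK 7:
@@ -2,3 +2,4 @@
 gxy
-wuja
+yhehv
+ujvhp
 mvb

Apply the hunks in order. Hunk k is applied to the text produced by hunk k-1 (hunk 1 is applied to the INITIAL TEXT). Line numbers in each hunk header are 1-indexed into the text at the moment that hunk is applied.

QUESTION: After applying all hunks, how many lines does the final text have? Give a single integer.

Answer: 12

Derivation:
Hunk 1: at line 4 remove [ebzdp,akivn,kfv] add [yef] -> 9 lines: cxwk gxy wuja scg yef ysivx hdm jyts agq
Hunk 2: at line 2 remove [scg,yef] add [bmap,iyd] -> 9 lines: cxwk gxy wuja bmap iyd ysivx hdm jyts agq
Hunk 3: at line 4 remove [iyd,ysivx,hdm] add [jhsgo,vsdrd,jhoz] -> 9 lines: cxwk gxy wuja bmap jhsgo vsdrd jhoz jyts agq
Hunk 4: at line 2 remove [bmap,jhsgo] add [mvb,mxha,fvr] -> 10 lines: cxwk gxy wuja mvb mxha fvr vsdrd jhoz jyts agq
Hunk 5: at line 3 remove [mxha] add [yqj] -> 10 lines: cxwk gxy wuja mvb yqj fvr vsdrd jhoz jyts agq
Hunk 6: at line 5 remove [vsdrd] add [fyzu,yuc] -> 11 lines: cxwk gxy wuja mvb yqj fvr fyzu yuc jhoz jyts agq
Hunk 7: at line 2 remove [wuja] add [yhehv,ujvhp] -> 12 lines: cxwk gxy yhehv ujvhp mvb yqj fvr fyzu yuc jhoz jyts agq
Final line count: 12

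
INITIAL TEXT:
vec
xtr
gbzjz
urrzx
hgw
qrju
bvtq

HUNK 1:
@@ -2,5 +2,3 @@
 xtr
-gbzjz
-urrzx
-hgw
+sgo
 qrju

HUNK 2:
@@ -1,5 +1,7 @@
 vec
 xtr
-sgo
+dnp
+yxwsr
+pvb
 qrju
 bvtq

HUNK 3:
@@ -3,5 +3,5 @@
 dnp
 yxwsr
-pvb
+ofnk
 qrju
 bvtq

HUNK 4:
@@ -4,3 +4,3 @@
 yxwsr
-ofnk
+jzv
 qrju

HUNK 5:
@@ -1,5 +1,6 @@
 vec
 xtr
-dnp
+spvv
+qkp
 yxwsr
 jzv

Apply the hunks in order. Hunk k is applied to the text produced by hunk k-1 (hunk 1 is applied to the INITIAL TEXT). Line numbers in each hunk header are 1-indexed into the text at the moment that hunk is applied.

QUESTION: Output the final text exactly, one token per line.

Hunk 1: at line 2 remove [gbzjz,urrzx,hgw] add [sgo] -> 5 lines: vec xtr sgo qrju bvtq
Hunk 2: at line 1 remove [sgo] add [dnp,yxwsr,pvb] -> 7 lines: vec xtr dnp yxwsr pvb qrju bvtq
Hunk 3: at line 3 remove [pvb] add [ofnk] -> 7 lines: vec xtr dnp yxwsr ofnk qrju bvtq
Hunk 4: at line 4 remove [ofnk] add [jzv] -> 7 lines: vec xtr dnp yxwsr jzv qrju bvtq
Hunk 5: at line 1 remove [dnp] add [spvv,qkp] -> 8 lines: vec xtr spvv qkp yxwsr jzv qrju bvtq

Answer: vec
xtr
spvv
qkp
yxwsr
jzv
qrju
bvtq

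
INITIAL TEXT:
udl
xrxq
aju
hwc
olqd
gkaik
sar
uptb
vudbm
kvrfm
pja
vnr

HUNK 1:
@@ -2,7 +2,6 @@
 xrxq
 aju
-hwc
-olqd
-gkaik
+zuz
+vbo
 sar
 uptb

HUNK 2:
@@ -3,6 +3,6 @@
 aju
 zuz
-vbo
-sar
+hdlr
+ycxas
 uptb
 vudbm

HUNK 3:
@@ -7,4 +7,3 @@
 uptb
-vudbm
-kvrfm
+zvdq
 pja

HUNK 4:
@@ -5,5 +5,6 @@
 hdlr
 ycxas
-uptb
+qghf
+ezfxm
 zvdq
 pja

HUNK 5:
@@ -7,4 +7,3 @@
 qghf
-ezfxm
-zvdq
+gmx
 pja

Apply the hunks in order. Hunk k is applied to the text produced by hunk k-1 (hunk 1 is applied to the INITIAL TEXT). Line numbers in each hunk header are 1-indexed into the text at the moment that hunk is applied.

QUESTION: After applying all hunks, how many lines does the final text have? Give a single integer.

Answer: 10

Derivation:
Hunk 1: at line 2 remove [hwc,olqd,gkaik] add [zuz,vbo] -> 11 lines: udl xrxq aju zuz vbo sar uptb vudbm kvrfm pja vnr
Hunk 2: at line 3 remove [vbo,sar] add [hdlr,ycxas] -> 11 lines: udl xrxq aju zuz hdlr ycxas uptb vudbm kvrfm pja vnr
Hunk 3: at line 7 remove [vudbm,kvrfm] add [zvdq] -> 10 lines: udl xrxq aju zuz hdlr ycxas uptb zvdq pja vnr
Hunk 4: at line 5 remove [uptb] add [qghf,ezfxm] -> 11 lines: udl xrxq aju zuz hdlr ycxas qghf ezfxm zvdq pja vnr
Hunk 5: at line 7 remove [ezfxm,zvdq] add [gmx] -> 10 lines: udl xrxq aju zuz hdlr ycxas qghf gmx pja vnr
Final line count: 10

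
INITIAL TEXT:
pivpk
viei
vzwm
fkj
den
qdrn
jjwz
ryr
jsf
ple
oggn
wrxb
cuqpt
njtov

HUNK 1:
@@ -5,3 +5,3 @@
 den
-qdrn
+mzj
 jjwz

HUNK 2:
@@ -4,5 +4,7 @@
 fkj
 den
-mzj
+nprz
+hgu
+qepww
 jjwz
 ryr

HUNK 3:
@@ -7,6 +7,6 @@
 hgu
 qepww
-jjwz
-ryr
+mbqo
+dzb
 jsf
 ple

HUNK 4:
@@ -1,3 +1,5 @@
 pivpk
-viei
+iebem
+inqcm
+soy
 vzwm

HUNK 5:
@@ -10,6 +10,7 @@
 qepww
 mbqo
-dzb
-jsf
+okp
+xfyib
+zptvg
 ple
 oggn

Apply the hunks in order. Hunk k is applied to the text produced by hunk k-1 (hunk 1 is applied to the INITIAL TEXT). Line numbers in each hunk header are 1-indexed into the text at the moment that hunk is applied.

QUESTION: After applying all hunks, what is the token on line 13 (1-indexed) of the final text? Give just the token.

Hunk 1: at line 5 remove [qdrn] add [mzj] -> 14 lines: pivpk viei vzwm fkj den mzj jjwz ryr jsf ple oggn wrxb cuqpt njtov
Hunk 2: at line 4 remove [mzj] add [nprz,hgu,qepww] -> 16 lines: pivpk viei vzwm fkj den nprz hgu qepww jjwz ryr jsf ple oggn wrxb cuqpt njtov
Hunk 3: at line 7 remove [jjwz,ryr] add [mbqo,dzb] -> 16 lines: pivpk viei vzwm fkj den nprz hgu qepww mbqo dzb jsf ple oggn wrxb cuqpt njtov
Hunk 4: at line 1 remove [viei] add [iebem,inqcm,soy] -> 18 lines: pivpk iebem inqcm soy vzwm fkj den nprz hgu qepww mbqo dzb jsf ple oggn wrxb cuqpt njtov
Hunk 5: at line 10 remove [dzb,jsf] add [okp,xfyib,zptvg] -> 19 lines: pivpk iebem inqcm soy vzwm fkj den nprz hgu qepww mbqo okp xfyib zptvg ple oggn wrxb cuqpt njtov
Final line 13: xfyib

Answer: xfyib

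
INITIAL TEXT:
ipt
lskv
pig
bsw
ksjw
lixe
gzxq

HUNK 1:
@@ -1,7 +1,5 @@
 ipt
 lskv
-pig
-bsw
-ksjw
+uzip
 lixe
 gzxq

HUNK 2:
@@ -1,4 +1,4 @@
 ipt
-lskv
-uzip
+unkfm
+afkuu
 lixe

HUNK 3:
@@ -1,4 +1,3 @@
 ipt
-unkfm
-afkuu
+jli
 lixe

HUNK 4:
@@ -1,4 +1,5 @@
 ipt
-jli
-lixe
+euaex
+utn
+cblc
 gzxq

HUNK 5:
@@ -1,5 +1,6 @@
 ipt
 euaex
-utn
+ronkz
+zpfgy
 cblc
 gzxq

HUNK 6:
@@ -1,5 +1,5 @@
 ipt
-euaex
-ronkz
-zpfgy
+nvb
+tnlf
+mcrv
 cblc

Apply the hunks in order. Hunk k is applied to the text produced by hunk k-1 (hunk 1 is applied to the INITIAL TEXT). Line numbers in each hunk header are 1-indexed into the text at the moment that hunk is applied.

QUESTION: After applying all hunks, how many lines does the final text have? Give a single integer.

Answer: 6

Derivation:
Hunk 1: at line 1 remove [pig,bsw,ksjw] add [uzip] -> 5 lines: ipt lskv uzip lixe gzxq
Hunk 2: at line 1 remove [lskv,uzip] add [unkfm,afkuu] -> 5 lines: ipt unkfm afkuu lixe gzxq
Hunk 3: at line 1 remove [unkfm,afkuu] add [jli] -> 4 lines: ipt jli lixe gzxq
Hunk 4: at line 1 remove [jli,lixe] add [euaex,utn,cblc] -> 5 lines: ipt euaex utn cblc gzxq
Hunk 5: at line 1 remove [utn] add [ronkz,zpfgy] -> 6 lines: ipt euaex ronkz zpfgy cblc gzxq
Hunk 6: at line 1 remove [euaex,ronkz,zpfgy] add [nvb,tnlf,mcrv] -> 6 lines: ipt nvb tnlf mcrv cblc gzxq
Final line count: 6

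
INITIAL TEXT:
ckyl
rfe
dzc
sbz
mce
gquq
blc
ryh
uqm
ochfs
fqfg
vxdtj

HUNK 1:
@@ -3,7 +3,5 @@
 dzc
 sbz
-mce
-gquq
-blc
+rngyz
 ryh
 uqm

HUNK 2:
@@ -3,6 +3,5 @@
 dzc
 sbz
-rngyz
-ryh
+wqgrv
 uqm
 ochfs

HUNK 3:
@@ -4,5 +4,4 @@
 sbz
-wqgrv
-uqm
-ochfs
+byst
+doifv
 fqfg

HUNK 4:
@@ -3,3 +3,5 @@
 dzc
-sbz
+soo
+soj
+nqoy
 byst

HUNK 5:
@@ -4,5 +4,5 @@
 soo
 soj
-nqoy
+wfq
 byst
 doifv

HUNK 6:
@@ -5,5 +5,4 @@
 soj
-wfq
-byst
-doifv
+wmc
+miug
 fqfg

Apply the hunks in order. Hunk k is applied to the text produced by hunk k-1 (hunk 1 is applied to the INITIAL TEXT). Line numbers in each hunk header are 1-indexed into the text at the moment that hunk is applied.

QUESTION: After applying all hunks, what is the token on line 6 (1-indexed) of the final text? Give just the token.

Answer: wmc

Derivation:
Hunk 1: at line 3 remove [mce,gquq,blc] add [rngyz] -> 10 lines: ckyl rfe dzc sbz rngyz ryh uqm ochfs fqfg vxdtj
Hunk 2: at line 3 remove [rngyz,ryh] add [wqgrv] -> 9 lines: ckyl rfe dzc sbz wqgrv uqm ochfs fqfg vxdtj
Hunk 3: at line 4 remove [wqgrv,uqm,ochfs] add [byst,doifv] -> 8 lines: ckyl rfe dzc sbz byst doifv fqfg vxdtj
Hunk 4: at line 3 remove [sbz] add [soo,soj,nqoy] -> 10 lines: ckyl rfe dzc soo soj nqoy byst doifv fqfg vxdtj
Hunk 5: at line 4 remove [nqoy] add [wfq] -> 10 lines: ckyl rfe dzc soo soj wfq byst doifv fqfg vxdtj
Hunk 6: at line 5 remove [wfq,byst,doifv] add [wmc,miug] -> 9 lines: ckyl rfe dzc soo soj wmc miug fqfg vxdtj
Final line 6: wmc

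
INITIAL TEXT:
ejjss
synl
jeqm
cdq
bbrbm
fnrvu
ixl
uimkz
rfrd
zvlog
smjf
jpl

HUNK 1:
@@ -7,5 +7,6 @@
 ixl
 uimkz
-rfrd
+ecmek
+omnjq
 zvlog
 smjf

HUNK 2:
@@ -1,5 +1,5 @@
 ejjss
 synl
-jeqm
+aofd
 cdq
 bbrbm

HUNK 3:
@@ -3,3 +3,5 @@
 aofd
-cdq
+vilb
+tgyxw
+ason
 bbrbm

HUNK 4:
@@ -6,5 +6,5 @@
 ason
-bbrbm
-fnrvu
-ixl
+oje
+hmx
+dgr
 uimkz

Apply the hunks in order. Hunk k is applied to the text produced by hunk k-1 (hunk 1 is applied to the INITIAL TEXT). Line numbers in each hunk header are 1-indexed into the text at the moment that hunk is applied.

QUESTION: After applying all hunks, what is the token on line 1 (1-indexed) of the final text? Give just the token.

Answer: ejjss

Derivation:
Hunk 1: at line 7 remove [rfrd] add [ecmek,omnjq] -> 13 lines: ejjss synl jeqm cdq bbrbm fnrvu ixl uimkz ecmek omnjq zvlog smjf jpl
Hunk 2: at line 1 remove [jeqm] add [aofd] -> 13 lines: ejjss synl aofd cdq bbrbm fnrvu ixl uimkz ecmek omnjq zvlog smjf jpl
Hunk 3: at line 3 remove [cdq] add [vilb,tgyxw,ason] -> 15 lines: ejjss synl aofd vilb tgyxw ason bbrbm fnrvu ixl uimkz ecmek omnjq zvlog smjf jpl
Hunk 4: at line 6 remove [bbrbm,fnrvu,ixl] add [oje,hmx,dgr] -> 15 lines: ejjss synl aofd vilb tgyxw ason oje hmx dgr uimkz ecmek omnjq zvlog smjf jpl
Final line 1: ejjss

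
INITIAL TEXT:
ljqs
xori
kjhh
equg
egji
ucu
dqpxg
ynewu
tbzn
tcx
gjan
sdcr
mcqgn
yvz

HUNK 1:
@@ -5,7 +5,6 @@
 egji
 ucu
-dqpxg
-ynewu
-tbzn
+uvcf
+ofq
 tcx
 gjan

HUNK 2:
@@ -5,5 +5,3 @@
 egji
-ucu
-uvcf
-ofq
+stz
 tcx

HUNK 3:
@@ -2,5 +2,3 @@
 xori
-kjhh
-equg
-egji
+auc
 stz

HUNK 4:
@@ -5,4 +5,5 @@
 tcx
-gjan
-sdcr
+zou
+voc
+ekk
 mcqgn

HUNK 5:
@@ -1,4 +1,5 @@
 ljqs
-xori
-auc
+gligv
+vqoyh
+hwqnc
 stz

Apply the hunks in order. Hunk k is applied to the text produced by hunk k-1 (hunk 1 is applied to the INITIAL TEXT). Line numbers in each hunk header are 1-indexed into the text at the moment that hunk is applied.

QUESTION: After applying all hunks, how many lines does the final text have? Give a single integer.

Answer: 11

Derivation:
Hunk 1: at line 5 remove [dqpxg,ynewu,tbzn] add [uvcf,ofq] -> 13 lines: ljqs xori kjhh equg egji ucu uvcf ofq tcx gjan sdcr mcqgn yvz
Hunk 2: at line 5 remove [ucu,uvcf,ofq] add [stz] -> 11 lines: ljqs xori kjhh equg egji stz tcx gjan sdcr mcqgn yvz
Hunk 3: at line 2 remove [kjhh,equg,egji] add [auc] -> 9 lines: ljqs xori auc stz tcx gjan sdcr mcqgn yvz
Hunk 4: at line 5 remove [gjan,sdcr] add [zou,voc,ekk] -> 10 lines: ljqs xori auc stz tcx zou voc ekk mcqgn yvz
Hunk 5: at line 1 remove [xori,auc] add [gligv,vqoyh,hwqnc] -> 11 lines: ljqs gligv vqoyh hwqnc stz tcx zou voc ekk mcqgn yvz
Final line count: 11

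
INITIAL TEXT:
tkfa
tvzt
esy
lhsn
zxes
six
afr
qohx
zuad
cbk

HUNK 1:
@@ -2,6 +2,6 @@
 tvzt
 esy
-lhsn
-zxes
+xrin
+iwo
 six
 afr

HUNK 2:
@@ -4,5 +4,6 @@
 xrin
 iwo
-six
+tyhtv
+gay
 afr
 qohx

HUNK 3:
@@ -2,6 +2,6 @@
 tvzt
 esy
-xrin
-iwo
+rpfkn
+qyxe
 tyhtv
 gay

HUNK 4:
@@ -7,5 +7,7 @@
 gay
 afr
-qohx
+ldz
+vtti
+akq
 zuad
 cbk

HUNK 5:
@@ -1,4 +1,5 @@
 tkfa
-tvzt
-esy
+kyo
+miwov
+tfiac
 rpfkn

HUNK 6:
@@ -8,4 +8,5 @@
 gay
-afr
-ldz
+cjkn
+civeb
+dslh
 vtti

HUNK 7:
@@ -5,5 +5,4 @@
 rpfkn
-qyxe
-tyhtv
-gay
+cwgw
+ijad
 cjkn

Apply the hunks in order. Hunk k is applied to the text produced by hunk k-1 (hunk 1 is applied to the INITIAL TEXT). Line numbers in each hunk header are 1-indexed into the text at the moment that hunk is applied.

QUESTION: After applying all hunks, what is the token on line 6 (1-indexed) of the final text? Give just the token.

Answer: cwgw

Derivation:
Hunk 1: at line 2 remove [lhsn,zxes] add [xrin,iwo] -> 10 lines: tkfa tvzt esy xrin iwo six afr qohx zuad cbk
Hunk 2: at line 4 remove [six] add [tyhtv,gay] -> 11 lines: tkfa tvzt esy xrin iwo tyhtv gay afr qohx zuad cbk
Hunk 3: at line 2 remove [xrin,iwo] add [rpfkn,qyxe] -> 11 lines: tkfa tvzt esy rpfkn qyxe tyhtv gay afr qohx zuad cbk
Hunk 4: at line 7 remove [qohx] add [ldz,vtti,akq] -> 13 lines: tkfa tvzt esy rpfkn qyxe tyhtv gay afr ldz vtti akq zuad cbk
Hunk 5: at line 1 remove [tvzt,esy] add [kyo,miwov,tfiac] -> 14 lines: tkfa kyo miwov tfiac rpfkn qyxe tyhtv gay afr ldz vtti akq zuad cbk
Hunk 6: at line 8 remove [afr,ldz] add [cjkn,civeb,dslh] -> 15 lines: tkfa kyo miwov tfiac rpfkn qyxe tyhtv gay cjkn civeb dslh vtti akq zuad cbk
Hunk 7: at line 5 remove [qyxe,tyhtv,gay] add [cwgw,ijad] -> 14 lines: tkfa kyo miwov tfiac rpfkn cwgw ijad cjkn civeb dslh vtti akq zuad cbk
Final line 6: cwgw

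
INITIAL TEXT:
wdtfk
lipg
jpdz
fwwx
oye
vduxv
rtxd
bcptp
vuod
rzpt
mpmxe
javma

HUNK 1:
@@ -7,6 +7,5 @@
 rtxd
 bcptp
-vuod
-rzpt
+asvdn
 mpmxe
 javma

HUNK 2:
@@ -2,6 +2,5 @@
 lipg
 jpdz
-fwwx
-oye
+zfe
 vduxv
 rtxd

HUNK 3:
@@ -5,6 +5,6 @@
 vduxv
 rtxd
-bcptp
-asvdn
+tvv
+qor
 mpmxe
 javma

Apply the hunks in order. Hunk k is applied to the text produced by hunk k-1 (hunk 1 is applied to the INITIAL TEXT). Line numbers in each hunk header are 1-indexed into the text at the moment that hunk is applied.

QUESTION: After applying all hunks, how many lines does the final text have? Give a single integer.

Hunk 1: at line 7 remove [vuod,rzpt] add [asvdn] -> 11 lines: wdtfk lipg jpdz fwwx oye vduxv rtxd bcptp asvdn mpmxe javma
Hunk 2: at line 2 remove [fwwx,oye] add [zfe] -> 10 lines: wdtfk lipg jpdz zfe vduxv rtxd bcptp asvdn mpmxe javma
Hunk 3: at line 5 remove [bcptp,asvdn] add [tvv,qor] -> 10 lines: wdtfk lipg jpdz zfe vduxv rtxd tvv qor mpmxe javma
Final line count: 10

Answer: 10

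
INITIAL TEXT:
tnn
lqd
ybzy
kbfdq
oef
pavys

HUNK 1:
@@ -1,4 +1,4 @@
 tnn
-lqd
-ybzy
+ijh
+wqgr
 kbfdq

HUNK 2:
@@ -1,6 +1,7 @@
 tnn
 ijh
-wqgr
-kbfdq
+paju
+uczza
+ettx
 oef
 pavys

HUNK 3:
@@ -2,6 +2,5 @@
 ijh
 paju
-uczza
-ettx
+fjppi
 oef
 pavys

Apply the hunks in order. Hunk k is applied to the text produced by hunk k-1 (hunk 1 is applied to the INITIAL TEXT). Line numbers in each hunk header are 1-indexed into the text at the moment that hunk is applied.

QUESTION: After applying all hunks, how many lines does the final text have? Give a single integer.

Hunk 1: at line 1 remove [lqd,ybzy] add [ijh,wqgr] -> 6 lines: tnn ijh wqgr kbfdq oef pavys
Hunk 2: at line 1 remove [wqgr,kbfdq] add [paju,uczza,ettx] -> 7 lines: tnn ijh paju uczza ettx oef pavys
Hunk 3: at line 2 remove [uczza,ettx] add [fjppi] -> 6 lines: tnn ijh paju fjppi oef pavys
Final line count: 6

Answer: 6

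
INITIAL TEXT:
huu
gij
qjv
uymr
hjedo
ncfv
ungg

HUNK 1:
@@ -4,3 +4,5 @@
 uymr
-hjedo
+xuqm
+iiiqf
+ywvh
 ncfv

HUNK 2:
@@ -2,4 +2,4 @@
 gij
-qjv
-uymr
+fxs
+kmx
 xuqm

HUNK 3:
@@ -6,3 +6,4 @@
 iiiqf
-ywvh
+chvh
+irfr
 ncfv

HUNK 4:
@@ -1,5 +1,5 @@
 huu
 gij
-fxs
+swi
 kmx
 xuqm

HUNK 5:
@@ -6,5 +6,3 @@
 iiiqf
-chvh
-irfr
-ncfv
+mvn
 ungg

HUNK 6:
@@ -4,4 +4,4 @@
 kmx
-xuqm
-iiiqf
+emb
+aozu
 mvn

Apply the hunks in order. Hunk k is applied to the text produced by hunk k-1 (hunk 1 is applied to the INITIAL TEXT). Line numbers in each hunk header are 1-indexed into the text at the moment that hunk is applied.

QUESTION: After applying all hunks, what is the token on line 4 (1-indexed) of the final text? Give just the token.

Answer: kmx

Derivation:
Hunk 1: at line 4 remove [hjedo] add [xuqm,iiiqf,ywvh] -> 9 lines: huu gij qjv uymr xuqm iiiqf ywvh ncfv ungg
Hunk 2: at line 2 remove [qjv,uymr] add [fxs,kmx] -> 9 lines: huu gij fxs kmx xuqm iiiqf ywvh ncfv ungg
Hunk 3: at line 6 remove [ywvh] add [chvh,irfr] -> 10 lines: huu gij fxs kmx xuqm iiiqf chvh irfr ncfv ungg
Hunk 4: at line 1 remove [fxs] add [swi] -> 10 lines: huu gij swi kmx xuqm iiiqf chvh irfr ncfv ungg
Hunk 5: at line 6 remove [chvh,irfr,ncfv] add [mvn] -> 8 lines: huu gij swi kmx xuqm iiiqf mvn ungg
Hunk 6: at line 4 remove [xuqm,iiiqf] add [emb,aozu] -> 8 lines: huu gij swi kmx emb aozu mvn ungg
Final line 4: kmx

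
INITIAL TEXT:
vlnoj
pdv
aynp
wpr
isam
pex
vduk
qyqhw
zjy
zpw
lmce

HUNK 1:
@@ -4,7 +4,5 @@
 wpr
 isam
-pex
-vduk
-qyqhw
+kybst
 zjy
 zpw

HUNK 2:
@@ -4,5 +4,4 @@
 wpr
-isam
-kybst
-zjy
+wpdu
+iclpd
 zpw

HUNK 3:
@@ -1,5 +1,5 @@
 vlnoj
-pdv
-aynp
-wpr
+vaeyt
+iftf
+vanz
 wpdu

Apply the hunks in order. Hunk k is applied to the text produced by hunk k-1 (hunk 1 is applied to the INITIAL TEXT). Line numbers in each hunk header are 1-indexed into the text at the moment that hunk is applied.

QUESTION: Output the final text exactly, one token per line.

Hunk 1: at line 4 remove [pex,vduk,qyqhw] add [kybst] -> 9 lines: vlnoj pdv aynp wpr isam kybst zjy zpw lmce
Hunk 2: at line 4 remove [isam,kybst,zjy] add [wpdu,iclpd] -> 8 lines: vlnoj pdv aynp wpr wpdu iclpd zpw lmce
Hunk 3: at line 1 remove [pdv,aynp,wpr] add [vaeyt,iftf,vanz] -> 8 lines: vlnoj vaeyt iftf vanz wpdu iclpd zpw lmce

Answer: vlnoj
vaeyt
iftf
vanz
wpdu
iclpd
zpw
lmce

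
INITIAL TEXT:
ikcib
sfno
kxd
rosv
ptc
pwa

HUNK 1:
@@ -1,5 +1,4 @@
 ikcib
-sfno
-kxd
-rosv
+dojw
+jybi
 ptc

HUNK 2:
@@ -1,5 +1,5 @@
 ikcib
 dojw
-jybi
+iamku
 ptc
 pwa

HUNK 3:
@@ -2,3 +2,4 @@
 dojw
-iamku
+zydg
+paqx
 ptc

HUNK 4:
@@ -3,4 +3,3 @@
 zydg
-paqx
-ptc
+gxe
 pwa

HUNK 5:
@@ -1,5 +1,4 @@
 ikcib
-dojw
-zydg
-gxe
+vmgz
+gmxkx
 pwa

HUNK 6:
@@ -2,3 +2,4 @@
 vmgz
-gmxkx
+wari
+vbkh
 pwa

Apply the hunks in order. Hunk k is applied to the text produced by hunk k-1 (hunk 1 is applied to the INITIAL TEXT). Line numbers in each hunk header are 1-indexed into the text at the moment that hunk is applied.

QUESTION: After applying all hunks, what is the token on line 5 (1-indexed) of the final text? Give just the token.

Hunk 1: at line 1 remove [sfno,kxd,rosv] add [dojw,jybi] -> 5 lines: ikcib dojw jybi ptc pwa
Hunk 2: at line 1 remove [jybi] add [iamku] -> 5 lines: ikcib dojw iamku ptc pwa
Hunk 3: at line 2 remove [iamku] add [zydg,paqx] -> 6 lines: ikcib dojw zydg paqx ptc pwa
Hunk 4: at line 3 remove [paqx,ptc] add [gxe] -> 5 lines: ikcib dojw zydg gxe pwa
Hunk 5: at line 1 remove [dojw,zydg,gxe] add [vmgz,gmxkx] -> 4 lines: ikcib vmgz gmxkx pwa
Hunk 6: at line 2 remove [gmxkx] add [wari,vbkh] -> 5 lines: ikcib vmgz wari vbkh pwa
Final line 5: pwa

Answer: pwa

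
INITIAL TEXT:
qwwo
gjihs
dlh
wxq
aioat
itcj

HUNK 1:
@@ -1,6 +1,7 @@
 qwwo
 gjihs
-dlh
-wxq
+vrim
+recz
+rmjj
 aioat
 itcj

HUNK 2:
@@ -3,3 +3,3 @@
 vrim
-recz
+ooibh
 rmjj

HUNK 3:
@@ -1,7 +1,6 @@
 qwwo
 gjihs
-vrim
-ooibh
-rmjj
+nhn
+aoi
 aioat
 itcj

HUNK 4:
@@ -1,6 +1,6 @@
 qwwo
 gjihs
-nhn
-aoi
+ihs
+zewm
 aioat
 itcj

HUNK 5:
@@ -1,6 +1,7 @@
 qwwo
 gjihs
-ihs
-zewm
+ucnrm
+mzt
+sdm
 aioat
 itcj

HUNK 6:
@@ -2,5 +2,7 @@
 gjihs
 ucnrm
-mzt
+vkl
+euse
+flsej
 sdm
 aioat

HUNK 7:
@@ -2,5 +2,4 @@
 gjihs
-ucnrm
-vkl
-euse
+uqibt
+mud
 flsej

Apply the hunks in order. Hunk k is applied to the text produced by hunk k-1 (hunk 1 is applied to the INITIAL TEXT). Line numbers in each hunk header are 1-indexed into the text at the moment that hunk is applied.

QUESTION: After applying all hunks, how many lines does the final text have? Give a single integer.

Hunk 1: at line 1 remove [dlh,wxq] add [vrim,recz,rmjj] -> 7 lines: qwwo gjihs vrim recz rmjj aioat itcj
Hunk 2: at line 3 remove [recz] add [ooibh] -> 7 lines: qwwo gjihs vrim ooibh rmjj aioat itcj
Hunk 3: at line 1 remove [vrim,ooibh,rmjj] add [nhn,aoi] -> 6 lines: qwwo gjihs nhn aoi aioat itcj
Hunk 4: at line 1 remove [nhn,aoi] add [ihs,zewm] -> 6 lines: qwwo gjihs ihs zewm aioat itcj
Hunk 5: at line 1 remove [ihs,zewm] add [ucnrm,mzt,sdm] -> 7 lines: qwwo gjihs ucnrm mzt sdm aioat itcj
Hunk 6: at line 2 remove [mzt] add [vkl,euse,flsej] -> 9 lines: qwwo gjihs ucnrm vkl euse flsej sdm aioat itcj
Hunk 7: at line 2 remove [ucnrm,vkl,euse] add [uqibt,mud] -> 8 lines: qwwo gjihs uqibt mud flsej sdm aioat itcj
Final line count: 8

Answer: 8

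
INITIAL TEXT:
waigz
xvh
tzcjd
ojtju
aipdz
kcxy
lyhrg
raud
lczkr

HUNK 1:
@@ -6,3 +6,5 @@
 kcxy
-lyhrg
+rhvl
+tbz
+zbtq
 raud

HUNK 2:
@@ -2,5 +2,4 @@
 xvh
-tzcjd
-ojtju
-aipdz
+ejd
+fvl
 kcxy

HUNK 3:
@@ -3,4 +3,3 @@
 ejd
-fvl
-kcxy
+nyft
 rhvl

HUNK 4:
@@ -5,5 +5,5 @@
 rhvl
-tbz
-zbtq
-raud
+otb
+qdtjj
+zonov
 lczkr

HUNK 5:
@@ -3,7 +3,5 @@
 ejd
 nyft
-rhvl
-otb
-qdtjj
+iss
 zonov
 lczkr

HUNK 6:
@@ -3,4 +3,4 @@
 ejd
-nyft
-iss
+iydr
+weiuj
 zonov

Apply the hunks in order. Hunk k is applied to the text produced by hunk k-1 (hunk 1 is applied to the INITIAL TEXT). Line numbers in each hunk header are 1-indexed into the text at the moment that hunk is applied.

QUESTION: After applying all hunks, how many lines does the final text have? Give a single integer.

Answer: 7

Derivation:
Hunk 1: at line 6 remove [lyhrg] add [rhvl,tbz,zbtq] -> 11 lines: waigz xvh tzcjd ojtju aipdz kcxy rhvl tbz zbtq raud lczkr
Hunk 2: at line 2 remove [tzcjd,ojtju,aipdz] add [ejd,fvl] -> 10 lines: waigz xvh ejd fvl kcxy rhvl tbz zbtq raud lczkr
Hunk 3: at line 3 remove [fvl,kcxy] add [nyft] -> 9 lines: waigz xvh ejd nyft rhvl tbz zbtq raud lczkr
Hunk 4: at line 5 remove [tbz,zbtq,raud] add [otb,qdtjj,zonov] -> 9 lines: waigz xvh ejd nyft rhvl otb qdtjj zonov lczkr
Hunk 5: at line 3 remove [rhvl,otb,qdtjj] add [iss] -> 7 lines: waigz xvh ejd nyft iss zonov lczkr
Hunk 6: at line 3 remove [nyft,iss] add [iydr,weiuj] -> 7 lines: waigz xvh ejd iydr weiuj zonov lczkr
Final line count: 7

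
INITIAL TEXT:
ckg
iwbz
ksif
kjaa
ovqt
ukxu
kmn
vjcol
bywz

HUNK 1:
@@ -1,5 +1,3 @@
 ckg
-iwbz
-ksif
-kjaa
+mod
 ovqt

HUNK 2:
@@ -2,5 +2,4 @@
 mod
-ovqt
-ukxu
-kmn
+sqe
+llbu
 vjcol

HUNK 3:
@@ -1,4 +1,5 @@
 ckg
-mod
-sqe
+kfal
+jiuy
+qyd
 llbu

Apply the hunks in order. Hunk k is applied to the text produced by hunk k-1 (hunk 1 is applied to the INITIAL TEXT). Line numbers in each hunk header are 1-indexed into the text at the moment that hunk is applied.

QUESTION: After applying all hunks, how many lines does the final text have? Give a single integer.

Hunk 1: at line 1 remove [iwbz,ksif,kjaa] add [mod] -> 7 lines: ckg mod ovqt ukxu kmn vjcol bywz
Hunk 2: at line 2 remove [ovqt,ukxu,kmn] add [sqe,llbu] -> 6 lines: ckg mod sqe llbu vjcol bywz
Hunk 3: at line 1 remove [mod,sqe] add [kfal,jiuy,qyd] -> 7 lines: ckg kfal jiuy qyd llbu vjcol bywz
Final line count: 7

Answer: 7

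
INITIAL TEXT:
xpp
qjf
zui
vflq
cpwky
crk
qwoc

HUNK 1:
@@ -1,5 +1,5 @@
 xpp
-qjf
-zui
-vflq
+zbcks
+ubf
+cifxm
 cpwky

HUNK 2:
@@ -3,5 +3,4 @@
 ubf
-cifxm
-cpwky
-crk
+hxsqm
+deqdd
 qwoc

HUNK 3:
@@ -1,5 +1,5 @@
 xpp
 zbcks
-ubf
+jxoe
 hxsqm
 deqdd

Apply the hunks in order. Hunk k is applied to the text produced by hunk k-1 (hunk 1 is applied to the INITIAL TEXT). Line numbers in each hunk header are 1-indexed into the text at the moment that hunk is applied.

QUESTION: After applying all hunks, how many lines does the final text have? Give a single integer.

Hunk 1: at line 1 remove [qjf,zui,vflq] add [zbcks,ubf,cifxm] -> 7 lines: xpp zbcks ubf cifxm cpwky crk qwoc
Hunk 2: at line 3 remove [cifxm,cpwky,crk] add [hxsqm,deqdd] -> 6 lines: xpp zbcks ubf hxsqm deqdd qwoc
Hunk 3: at line 1 remove [ubf] add [jxoe] -> 6 lines: xpp zbcks jxoe hxsqm deqdd qwoc
Final line count: 6

Answer: 6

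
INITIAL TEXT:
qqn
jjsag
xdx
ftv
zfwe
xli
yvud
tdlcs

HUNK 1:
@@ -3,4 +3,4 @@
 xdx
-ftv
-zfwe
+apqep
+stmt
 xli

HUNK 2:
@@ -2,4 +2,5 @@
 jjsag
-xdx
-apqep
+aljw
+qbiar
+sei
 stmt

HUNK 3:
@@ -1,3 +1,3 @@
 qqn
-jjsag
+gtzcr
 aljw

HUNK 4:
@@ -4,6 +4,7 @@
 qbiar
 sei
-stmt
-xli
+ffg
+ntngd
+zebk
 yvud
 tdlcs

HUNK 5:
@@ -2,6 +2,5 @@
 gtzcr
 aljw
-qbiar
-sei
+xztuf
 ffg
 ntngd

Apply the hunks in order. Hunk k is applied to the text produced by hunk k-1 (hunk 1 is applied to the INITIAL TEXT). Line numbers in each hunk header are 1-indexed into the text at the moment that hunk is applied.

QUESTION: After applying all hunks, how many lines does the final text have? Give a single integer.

Hunk 1: at line 3 remove [ftv,zfwe] add [apqep,stmt] -> 8 lines: qqn jjsag xdx apqep stmt xli yvud tdlcs
Hunk 2: at line 2 remove [xdx,apqep] add [aljw,qbiar,sei] -> 9 lines: qqn jjsag aljw qbiar sei stmt xli yvud tdlcs
Hunk 3: at line 1 remove [jjsag] add [gtzcr] -> 9 lines: qqn gtzcr aljw qbiar sei stmt xli yvud tdlcs
Hunk 4: at line 4 remove [stmt,xli] add [ffg,ntngd,zebk] -> 10 lines: qqn gtzcr aljw qbiar sei ffg ntngd zebk yvud tdlcs
Hunk 5: at line 2 remove [qbiar,sei] add [xztuf] -> 9 lines: qqn gtzcr aljw xztuf ffg ntngd zebk yvud tdlcs
Final line count: 9

Answer: 9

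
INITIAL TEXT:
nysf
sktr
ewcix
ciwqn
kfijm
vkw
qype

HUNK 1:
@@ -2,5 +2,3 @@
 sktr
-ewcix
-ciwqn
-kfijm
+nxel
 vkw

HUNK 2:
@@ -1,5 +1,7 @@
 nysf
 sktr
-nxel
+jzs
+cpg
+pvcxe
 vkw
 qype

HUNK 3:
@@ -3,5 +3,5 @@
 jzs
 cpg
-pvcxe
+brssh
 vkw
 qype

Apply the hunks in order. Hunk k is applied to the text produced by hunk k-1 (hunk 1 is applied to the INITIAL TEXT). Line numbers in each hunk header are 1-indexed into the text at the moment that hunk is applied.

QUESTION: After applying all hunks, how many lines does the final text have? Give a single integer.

Answer: 7

Derivation:
Hunk 1: at line 2 remove [ewcix,ciwqn,kfijm] add [nxel] -> 5 lines: nysf sktr nxel vkw qype
Hunk 2: at line 1 remove [nxel] add [jzs,cpg,pvcxe] -> 7 lines: nysf sktr jzs cpg pvcxe vkw qype
Hunk 3: at line 3 remove [pvcxe] add [brssh] -> 7 lines: nysf sktr jzs cpg brssh vkw qype
Final line count: 7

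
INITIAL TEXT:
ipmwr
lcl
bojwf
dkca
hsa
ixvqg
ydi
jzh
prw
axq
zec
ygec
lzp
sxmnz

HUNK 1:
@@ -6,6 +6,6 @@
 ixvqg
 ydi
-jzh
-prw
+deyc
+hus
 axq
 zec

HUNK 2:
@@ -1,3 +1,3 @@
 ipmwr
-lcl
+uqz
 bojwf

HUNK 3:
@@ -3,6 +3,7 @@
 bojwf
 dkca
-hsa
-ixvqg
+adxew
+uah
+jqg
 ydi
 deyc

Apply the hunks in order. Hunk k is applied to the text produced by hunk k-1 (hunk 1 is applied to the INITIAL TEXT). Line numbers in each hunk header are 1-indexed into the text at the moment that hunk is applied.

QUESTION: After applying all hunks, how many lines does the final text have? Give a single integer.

Answer: 15

Derivation:
Hunk 1: at line 6 remove [jzh,prw] add [deyc,hus] -> 14 lines: ipmwr lcl bojwf dkca hsa ixvqg ydi deyc hus axq zec ygec lzp sxmnz
Hunk 2: at line 1 remove [lcl] add [uqz] -> 14 lines: ipmwr uqz bojwf dkca hsa ixvqg ydi deyc hus axq zec ygec lzp sxmnz
Hunk 3: at line 3 remove [hsa,ixvqg] add [adxew,uah,jqg] -> 15 lines: ipmwr uqz bojwf dkca adxew uah jqg ydi deyc hus axq zec ygec lzp sxmnz
Final line count: 15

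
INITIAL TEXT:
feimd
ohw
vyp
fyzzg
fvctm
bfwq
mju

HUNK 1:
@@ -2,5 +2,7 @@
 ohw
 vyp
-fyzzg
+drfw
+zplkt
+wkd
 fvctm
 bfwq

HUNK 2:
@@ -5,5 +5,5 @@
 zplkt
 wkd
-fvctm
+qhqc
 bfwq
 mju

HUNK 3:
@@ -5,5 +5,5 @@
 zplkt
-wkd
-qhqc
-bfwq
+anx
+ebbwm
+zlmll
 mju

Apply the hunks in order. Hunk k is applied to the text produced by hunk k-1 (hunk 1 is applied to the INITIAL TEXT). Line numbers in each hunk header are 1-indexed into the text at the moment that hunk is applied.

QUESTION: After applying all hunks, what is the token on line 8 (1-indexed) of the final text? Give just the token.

Hunk 1: at line 2 remove [fyzzg] add [drfw,zplkt,wkd] -> 9 lines: feimd ohw vyp drfw zplkt wkd fvctm bfwq mju
Hunk 2: at line 5 remove [fvctm] add [qhqc] -> 9 lines: feimd ohw vyp drfw zplkt wkd qhqc bfwq mju
Hunk 3: at line 5 remove [wkd,qhqc,bfwq] add [anx,ebbwm,zlmll] -> 9 lines: feimd ohw vyp drfw zplkt anx ebbwm zlmll mju
Final line 8: zlmll

Answer: zlmll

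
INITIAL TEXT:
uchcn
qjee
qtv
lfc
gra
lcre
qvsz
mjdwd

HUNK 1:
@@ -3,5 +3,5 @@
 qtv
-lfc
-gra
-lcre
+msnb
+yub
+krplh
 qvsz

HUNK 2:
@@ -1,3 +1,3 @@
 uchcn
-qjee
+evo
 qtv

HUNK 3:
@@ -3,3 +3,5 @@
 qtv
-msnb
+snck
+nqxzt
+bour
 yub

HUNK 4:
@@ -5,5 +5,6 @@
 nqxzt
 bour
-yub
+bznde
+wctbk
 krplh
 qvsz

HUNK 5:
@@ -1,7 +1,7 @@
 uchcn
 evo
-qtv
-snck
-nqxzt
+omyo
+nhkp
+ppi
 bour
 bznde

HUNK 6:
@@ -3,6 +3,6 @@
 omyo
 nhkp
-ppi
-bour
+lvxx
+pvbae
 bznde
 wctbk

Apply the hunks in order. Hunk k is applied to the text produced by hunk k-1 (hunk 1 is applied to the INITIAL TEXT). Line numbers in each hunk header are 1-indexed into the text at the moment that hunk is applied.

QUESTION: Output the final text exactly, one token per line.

Hunk 1: at line 3 remove [lfc,gra,lcre] add [msnb,yub,krplh] -> 8 lines: uchcn qjee qtv msnb yub krplh qvsz mjdwd
Hunk 2: at line 1 remove [qjee] add [evo] -> 8 lines: uchcn evo qtv msnb yub krplh qvsz mjdwd
Hunk 3: at line 3 remove [msnb] add [snck,nqxzt,bour] -> 10 lines: uchcn evo qtv snck nqxzt bour yub krplh qvsz mjdwd
Hunk 4: at line 5 remove [yub] add [bznde,wctbk] -> 11 lines: uchcn evo qtv snck nqxzt bour bznde wctbk krplh qvsz mjdwd
Hunk 5: at line 1 remove [qtv,snck,nqxzt] add [omyo,nhkp,ppi] -> 11 lines: uchcn evo omyo nhkp ppi bour bznde wctbk krplh qvsz mjdwd
Hunk 6: at line 3 remove [ppi,bour] add [lvxx,pvbae] -> 11 lines: uchcn evo omyo nhkp lvxx pvbae bznde wctbk krplh qvsz mjdwd

Answer: uchcn
evo
omyo
nhkp
lvxx
pvbae
bznde
wctbk
krplh
qvsz
mjdwd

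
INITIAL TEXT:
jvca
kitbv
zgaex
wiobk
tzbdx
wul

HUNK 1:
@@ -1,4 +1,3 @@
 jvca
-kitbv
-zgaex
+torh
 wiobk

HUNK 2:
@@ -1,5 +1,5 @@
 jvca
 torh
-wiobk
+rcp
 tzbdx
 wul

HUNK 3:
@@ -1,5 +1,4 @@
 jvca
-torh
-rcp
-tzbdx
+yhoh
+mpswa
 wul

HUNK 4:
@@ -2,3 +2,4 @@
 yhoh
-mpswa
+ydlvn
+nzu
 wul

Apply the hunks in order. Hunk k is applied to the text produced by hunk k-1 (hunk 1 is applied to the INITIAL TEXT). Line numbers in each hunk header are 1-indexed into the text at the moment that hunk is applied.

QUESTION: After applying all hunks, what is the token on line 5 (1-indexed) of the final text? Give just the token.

Answer: wul

Derivation:
Hunk 1: at line 1 remove [kitbv,zgaex] add [torh] -> 5 lines: jvca torh wiobk tzbdx wul
Hunk 2: at line 1 remove [wiobk] add [rcp] -> 5 lines: jvca torh rcp tzbdx wul
Hunk 3: at line 1 remove [torh,rcp,tzbdx] add [yhoh,mpswa] -> 4 lines: jvca yhoh mpswa wul
Hunk 4: at line 2 remove [mpswa] add [ydlvn,nzu] -> 5 lines: jvca yhoh ydlvn nzu wul
Final line 5: wul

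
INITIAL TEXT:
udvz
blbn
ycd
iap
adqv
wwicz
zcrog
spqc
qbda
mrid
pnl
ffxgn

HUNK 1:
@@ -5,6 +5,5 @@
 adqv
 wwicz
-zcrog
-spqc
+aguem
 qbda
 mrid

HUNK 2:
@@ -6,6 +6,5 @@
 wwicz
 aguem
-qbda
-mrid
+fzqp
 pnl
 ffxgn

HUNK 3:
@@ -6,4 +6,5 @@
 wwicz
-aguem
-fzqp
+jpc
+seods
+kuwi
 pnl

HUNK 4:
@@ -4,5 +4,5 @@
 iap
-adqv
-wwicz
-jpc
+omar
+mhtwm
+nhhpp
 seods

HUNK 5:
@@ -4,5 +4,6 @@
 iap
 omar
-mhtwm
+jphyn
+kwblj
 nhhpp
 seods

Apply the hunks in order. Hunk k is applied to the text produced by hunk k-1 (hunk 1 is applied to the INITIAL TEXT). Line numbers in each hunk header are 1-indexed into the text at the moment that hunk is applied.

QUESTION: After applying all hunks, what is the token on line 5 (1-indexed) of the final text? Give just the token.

Answer: omar

Derivation:
Hunk 1: at line 5 remove [zcrog,spqc] add [aguem] -> 11 lines: udvz blbn ycd iap adqv wwicz aguem qbda mrid pnl ffxgn
Hunk 2: at line 6 remove [qbda,mrid] add [fzqp] -> 10 lines: udvz blbn ycd iap adqv wwicz aguem fzqp pnl ffxgn
Hunk 3: at line 6 remove [aguem,fzqp] add [jpc,seods,kuwi] -> 11 lines: udvz blbn ycd iap adqv wwicz jpc seods kuwi pnl ffxgn
Hunk 4: at line 4 remove [adqv,wwicz,jpc] add [omar,mhtwm,nhhpp] -> 11 lines: udvz blbn ycd iap omar mhtwm nhhpp seods kuwi pnl ffxgn
Hunk 5: at line 4 remove [mhtwm] add [jphyn,kwblj] -> 12 lines: udvz blbn ycd iap omar jphyn kwblj nhhpp seods kuwi pnl ffxgn
Final line 5: omar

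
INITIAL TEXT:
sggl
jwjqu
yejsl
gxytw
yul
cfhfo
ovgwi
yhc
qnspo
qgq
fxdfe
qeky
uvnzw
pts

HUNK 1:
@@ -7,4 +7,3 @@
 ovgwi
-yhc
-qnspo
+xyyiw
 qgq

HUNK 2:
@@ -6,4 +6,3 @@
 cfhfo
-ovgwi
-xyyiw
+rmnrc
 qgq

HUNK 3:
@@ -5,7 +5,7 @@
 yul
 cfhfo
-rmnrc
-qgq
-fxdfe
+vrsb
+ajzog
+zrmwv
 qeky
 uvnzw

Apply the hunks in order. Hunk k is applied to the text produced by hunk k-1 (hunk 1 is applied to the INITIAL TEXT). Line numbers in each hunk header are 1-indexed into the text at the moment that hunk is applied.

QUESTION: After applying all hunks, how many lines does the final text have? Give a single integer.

Hunk 1: at line 7 remove [yhc,qnspo] add [xyyiw] -> 13 lines: sggl jwjqu yejsl gxytw yul cfhfo ovgwi xyyiw qgq fxdfe qeky uvnzw pts
Hunk 2: at line 6 remove [ovgwi,xyyiw] add [rmnrc] -> 12 lines: sggl jwjqu yejsl gxytw yul cfhfo rmnrc qgq fxdfe qeky uvnzw pts
Hunk 3: at line 5 remove [rmnrc,qgq,fxdfe] add [vrsb,ajzog,zrmwv] -> 12 lines: sggl jwjqu yejsl gxytw yul cfhfo vrsb ajzog zrmwv qeky uvnzw pts
Final line count: 12

Answer: 12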